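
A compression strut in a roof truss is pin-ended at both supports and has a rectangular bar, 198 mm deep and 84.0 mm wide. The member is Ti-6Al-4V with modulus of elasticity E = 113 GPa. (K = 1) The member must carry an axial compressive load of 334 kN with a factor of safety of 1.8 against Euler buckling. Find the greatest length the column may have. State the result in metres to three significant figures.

Buckling occurs about the weak axis: I_min = h·b³/12 with b = 84.0 mm (the shorter side).
I_min = 198×84.0³/12 = 9.780×10^6 mm⁴
I = 9.780×10^-6 m⁴
Required critical load P_cr = n·P = 1.8 × 334 = 601.2 kN = 6.012×10^5 N
From P_cr = π²EI/(K·L)²:  L = (1/K)·√(π²EI/P_cr) = (1/1)·√(π²×1.13×10^11×9.780×10^-6/6.012×10^5)
L = 4.26 m

L_max ≈ 4.26 m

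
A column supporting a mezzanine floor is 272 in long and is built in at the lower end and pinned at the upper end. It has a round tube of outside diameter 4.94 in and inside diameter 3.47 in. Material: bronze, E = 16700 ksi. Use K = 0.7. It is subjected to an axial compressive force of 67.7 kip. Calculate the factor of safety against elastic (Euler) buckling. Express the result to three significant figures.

d_o = 4.94 in, d_i = 3.47 in
I = π(d_o⁴ − d_i⁴)/64 = π(4.94⁴ − 3.470⁴)/64 = 22.12 in⁴
Effective length L_e = K·L = 0.7 × 272 = 190.4 in
P_cr = π²EI / L_e² = π² × 16700×10³ × 22.12 / 190.4² = 1.006×10^5 lb
Factor of safety n = P_cr / P = 100.55 / 67.7 = 1.49

n ≈ 1.49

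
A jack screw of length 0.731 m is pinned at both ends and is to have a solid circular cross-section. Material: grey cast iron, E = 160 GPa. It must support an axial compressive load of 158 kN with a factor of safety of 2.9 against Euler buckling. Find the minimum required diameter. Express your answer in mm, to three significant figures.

Required P_cr = n·P = 2.9 × 158 = 458.2 kN
L_e = K·L = 1 × 0.731 = 0.7310 m
Required I = P_cr·L_e²/(π²E) = 4.582×10^5 × 0.7310² / (π² × 1.60×10^11) = 1.550×10^-7 m⁴
I_req = 1.550×10^5 mm⁴
Solid circle: I = πd⁴/64  ⇒  d = (64I/π)^(1/4) = (64×1.550×10^5/π)^(1/4) = 42.2 mm

d ≈ 42.2 mm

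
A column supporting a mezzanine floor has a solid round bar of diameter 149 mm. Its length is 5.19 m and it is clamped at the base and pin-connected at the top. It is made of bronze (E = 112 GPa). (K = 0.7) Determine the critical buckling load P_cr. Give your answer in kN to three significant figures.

I = πd⁴/64 = π×149⁴/64 = 2.419×10^7 mm⁴
I = 2.419×10^7 mm⁴ = 2.419×10^-5 m⁴
Effective length L_e = K·L = 0.7 × 5.19 = 3.633 m
P_cr = π²EI / L_e² = π² × 112×10⁹ × 2.419×10^-5 / 3.633² = 2.026×10^6 N

P_cr ≈ 2030 kN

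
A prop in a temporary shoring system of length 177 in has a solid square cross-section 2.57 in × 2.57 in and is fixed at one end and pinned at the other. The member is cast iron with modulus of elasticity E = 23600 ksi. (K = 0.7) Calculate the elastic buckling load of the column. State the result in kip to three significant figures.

I = a⁴/12 = 2.57⁴/12 = 3.635 in⁴
Effective length L_e = K·L = 0.7 × 177 = 123.9 in
P_cr = π²EI / L_e² = π² × 23600×10³ × 3.635 / 123.9² = 5.516×10^4 lb

P_cr ≈ 55.2 kip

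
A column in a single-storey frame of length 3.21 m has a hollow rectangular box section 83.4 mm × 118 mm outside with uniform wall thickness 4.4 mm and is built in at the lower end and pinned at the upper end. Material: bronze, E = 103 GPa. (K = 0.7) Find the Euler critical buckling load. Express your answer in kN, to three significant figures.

P_cr ≈ 388 kN

Inner dimensions: h_i = 118 − 2×4.4 = 109.2 mm, b_i = 83.4 − 2×4.4 = 74.60 mm
Weak-axis I_min = (h_o·b_o³ − h_i·b_i³)/12 with b_o = 83.4, b_i = 74.60 mm (shorter outer/inner sides).
I_min = (118×83.4³ − 109.2×74.60³)/12 = 1.926×10^6 mm⁴
I = 1.926×10^6 mm⁴ = 1.926×10^-6 m⁴
Effective length L_e = K·L = 0.7 × 3.21 = 2.247 m
P_cr = π²EI / L_e² = π² × 103×10⁹ × 1.926×10^-6 / 2.247² = 3.878×10^5 N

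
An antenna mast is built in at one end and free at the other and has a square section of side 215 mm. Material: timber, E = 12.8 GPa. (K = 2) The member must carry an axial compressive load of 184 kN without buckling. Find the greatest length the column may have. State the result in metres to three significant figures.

I = a⁴/12 = 215⁴/12 = 1.781×10^8 mm⁴
I = 1.781×10^-4 m⁴
At the buckling limit P_cr = P = 1.840×10^5 N
From P_cr = π²EI/(K·L)²:  L = (1/K)·√(π²EI/P_cr) = (1/2)·√(π²×1.28×10^10×1.781×10^-4/1.840×10^5)
L = 5.53 m

L_max ≈ 5.53 m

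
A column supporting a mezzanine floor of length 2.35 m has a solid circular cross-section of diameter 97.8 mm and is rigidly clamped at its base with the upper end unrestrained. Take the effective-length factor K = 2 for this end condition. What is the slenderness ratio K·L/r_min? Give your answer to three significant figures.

λ ≈ 192

For a solid circle r = d/4 = 97.8/4 = 24.45 mm
L_e = K·L = 2 × 2.35 m = 4.700 m = 4700.0 mm
λ = L_e / r_min = 4700.0 / 24.45 = 192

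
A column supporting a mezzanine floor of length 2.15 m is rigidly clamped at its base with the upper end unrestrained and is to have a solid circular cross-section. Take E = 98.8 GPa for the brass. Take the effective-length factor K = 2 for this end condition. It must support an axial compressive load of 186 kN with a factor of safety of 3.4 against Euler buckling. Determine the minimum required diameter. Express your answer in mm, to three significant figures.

Required P_cr = n·P = 3.4 × 186 = 632.4 kN
L_e = K·L = 2 × 2.15 = 4.300 m
Required I = P_cr·L_e²/(π²E) = 6.324×10^5 × 4.300² / (π² × 9.88×10^10) = 1.199×10^-5 m⁴
I_req = 1.199×10^7 mm⁴
Solid circle: I = πd⁴/64  ⇒  d = (64I/π)^(1/4) = (64×1.199×10^7/π)^(1/4) = 125 mm

d ≈ 125 mm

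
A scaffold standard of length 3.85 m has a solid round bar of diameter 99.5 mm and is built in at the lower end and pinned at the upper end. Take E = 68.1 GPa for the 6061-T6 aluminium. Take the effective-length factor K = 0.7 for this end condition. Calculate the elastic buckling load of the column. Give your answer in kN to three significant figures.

P_cr ≈ 445 kN

I = πd⁴/64 = π×99.5⁴/64 = 4.811×10^6 mm⁴
I = 4.811×10^6 mm⁴ = 4.811×10^-6 m⁴
Effective length L_e = K·L = 0.7 × 3.85 = 2.695 m
P_cr = π²EI / L_e² = π² × 68.1×10⁹ × 4.811×10^-6 / 2.695² = 4.452×10^5 N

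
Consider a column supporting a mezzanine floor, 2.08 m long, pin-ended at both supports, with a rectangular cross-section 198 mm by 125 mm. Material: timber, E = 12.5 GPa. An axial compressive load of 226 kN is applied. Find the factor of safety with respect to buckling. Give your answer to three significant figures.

n ≈ 4.07

Buckling occurs about the weak axis: I_min = h·b³/12 with b = 125 mm (the shorter side).
I_min = 198×125³/12 = 3.223×10^7 mm⁴
I = 3.223×10^7 mm⁴ = 3.223×10^-5 m⁴
Effective length L_e = K·L = 1 × 2.08 = 2.080 m
P_cr = π²EI / L_e² = π² × 12.5×10⁹ × 3.223×10^-5 / 2.080² = 9.190×10^5 N
Factor of safety n = P_cr / P = 918.96 / 226 = 4.07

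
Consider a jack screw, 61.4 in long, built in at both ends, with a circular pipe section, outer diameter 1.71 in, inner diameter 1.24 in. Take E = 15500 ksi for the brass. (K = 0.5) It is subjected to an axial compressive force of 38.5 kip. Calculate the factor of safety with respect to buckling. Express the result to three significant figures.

d_o = 1.71 in, d_i = 1.24 in
I = π(d_o⁴ − d_i⁴)/64 = π(1.71⁴ − 1.240⁴)/64 = 0.3037 in⁴
Effective length L_e = K·L = 0.5 × 61.4 = 30.70 in
P_cr = π²EI / L_e² = π² × 15500×10³ × 0.3037 / 30.70² = 4.929×10^4 lb
Factor of safety n = P_cr / P = 49.288 / 38.5 = 1.28

n ≈ 1.28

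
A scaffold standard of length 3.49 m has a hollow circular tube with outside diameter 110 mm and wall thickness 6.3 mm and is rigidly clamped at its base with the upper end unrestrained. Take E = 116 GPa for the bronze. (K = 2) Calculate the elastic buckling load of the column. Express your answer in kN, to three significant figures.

Inner diameter d_i = 110 − 2×6.3 = 97.40 mm
I = π(d_o⁴ − d_i⁴)/64 = π(110⁴ − 97.40⁴)/64 = 2.769×10^6 mm⁴
I = 2.769×10^6 mm⁴ = 2.769×10^-6 m⁴
Effective length L_e = K·L = 2 × 3.49 = 6.980 m
P_cr = π²EI / L_e² = π² × 116×10⁹ × 2.769×10^-6 / 6.980² = 6.507×10^4 N

P_cr ≈ 65.1 kN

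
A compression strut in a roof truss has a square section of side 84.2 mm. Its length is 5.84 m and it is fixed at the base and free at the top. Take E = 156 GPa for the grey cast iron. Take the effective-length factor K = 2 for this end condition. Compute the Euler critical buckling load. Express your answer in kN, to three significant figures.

P_cr ≈ 47.3 kN

I = a⁴/12 = 84.2⁴/12 = 4.189×10^6 mm⁴
I = 4.189×10^6 mm⁴ = 4.189×10^-6 m⁴
Effective length L_e = K·L = 2 × 5.84 = 11.68 m
P_cr = π²EI / L_e² = π² × 156×10⁹ × 4.189×10^-6 / 11.68² = 4.727×10^4 N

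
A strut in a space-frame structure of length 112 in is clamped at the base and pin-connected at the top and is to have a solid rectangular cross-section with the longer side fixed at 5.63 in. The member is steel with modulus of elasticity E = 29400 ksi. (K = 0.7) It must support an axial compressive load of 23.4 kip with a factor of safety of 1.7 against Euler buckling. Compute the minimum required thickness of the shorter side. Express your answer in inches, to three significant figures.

b ≈ 1.22 in

Required P_cr = n·P = 1.7 × 23.4 = 39.78 kip
L_e = K·L = 0.7 × 112 = 78.40 in
Required I = P_cr·L_e²/(π²E) = 3.978×10^4 × 78.40² / (π² × 2.94×10^7) = 0.8427 in⁴
Rectangle, weak axis: I_min = h·b³/12 with h = 5.63 in fixed  ⇒  b = (12I/h)^(1/3) = 1.22 in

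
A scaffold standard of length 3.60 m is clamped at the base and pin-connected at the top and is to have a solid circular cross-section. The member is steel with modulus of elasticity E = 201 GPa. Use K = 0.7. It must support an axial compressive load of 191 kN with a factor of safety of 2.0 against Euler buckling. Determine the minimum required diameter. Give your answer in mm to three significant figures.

Required P_cr = n·P = 2.0 × 191 = 382.0 kN
L_e = K·L = 0.7 × 3.60 = 2.520 m
Required I = P_cr·L_e²/(π²E) = 3.820×10^5 × 2.520² / (π² × 2.01×10^11) = 1.223×10^-6 m⁴
I_req = 1.223×10^6 mm⁴
Solid circle: I = πd⁴/64  ⇒  d = (64I/π)^(1/4) = (64×1.223×10^6/π)^(1/4) = 70.6 mm

d ≈ 70.6 mm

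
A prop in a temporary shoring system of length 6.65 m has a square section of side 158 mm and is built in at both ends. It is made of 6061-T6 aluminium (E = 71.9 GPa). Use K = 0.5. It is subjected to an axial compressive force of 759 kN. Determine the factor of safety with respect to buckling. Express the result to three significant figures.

n ≈ 4.39

I = a⁴/12 = 158⁴/12 = 5.193×10^7 mm⁴
I = 5.193×10^7 mm⁴ = 5.193×10^-5 m⁴
Effective length L_e = K·L = 0.5 × 6.65 = 3.325 m
P_cr = π²EI / L_e² = π² × 71.9×10⁹ × 5.193×10^-5 / 3.325² = 3.333×10^6 N
Factor of safety n = P_cr / P = 3333.4 / 759 = 4.39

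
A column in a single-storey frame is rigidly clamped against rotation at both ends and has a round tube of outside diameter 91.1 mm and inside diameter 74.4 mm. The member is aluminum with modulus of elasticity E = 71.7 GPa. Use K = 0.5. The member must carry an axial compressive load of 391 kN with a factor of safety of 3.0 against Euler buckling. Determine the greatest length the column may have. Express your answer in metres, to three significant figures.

L_max ≈ 2.13 m

d_o = 91.1 mm, d_i = 74.4 mm
I = π(d_o⁴ − d_i⁴)/64 = π(91.1⁴ − 74.40⁴)/64 = 1.877×10^6 mm⁴
I = 1.877×10^-6 m⁴
Required critical load P_cr = n·P = 3.0 × 391 = 1173 kN = 1.173×10^6 N
From P_cr = π²EI/(K·L)²:  L = (1/K)·√(π²EI/P_cr) = (1/0.5)·√(π²×7.17×10^10×1.877×10^-6/1.173×10^6)
L = 2.13 m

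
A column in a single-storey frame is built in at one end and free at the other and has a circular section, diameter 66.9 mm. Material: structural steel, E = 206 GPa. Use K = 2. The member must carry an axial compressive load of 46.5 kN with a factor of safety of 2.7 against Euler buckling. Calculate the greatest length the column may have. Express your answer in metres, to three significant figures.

L_max ≈ 2.00 m

I = πd⁴/64 = π×66.9⁴/64 = 9.833×10^5 mm⁴
I = 9.833×10^-7 m⁴
Required critical load P_cr = n·P = 2.7 × 46.5 = 125.6 kN = 1.256×10^5 N
From P_cr = π²EI/(K·L)²:  L = (1/K)·√(π²EI/P_cr) = (1/2)·√(π²×2.06×10^11×9.833×10^-7/1.256×10^5)
L = 2.00 m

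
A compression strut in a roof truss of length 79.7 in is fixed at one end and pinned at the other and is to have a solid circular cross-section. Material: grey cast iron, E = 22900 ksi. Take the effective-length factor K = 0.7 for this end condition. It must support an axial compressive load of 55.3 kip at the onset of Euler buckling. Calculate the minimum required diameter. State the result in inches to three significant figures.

L_e = K·L = 0.7 × 79.7 = 55.79 in
Required I = P_cr·L_e²/(π²E) = 5.530×10^4 × 55.79² / (π² × 2.29×10^7) = 0.7616 in⁴
Solid circle: I = πd⁴/64  ⇒  d = (64I/π)^(1/4) = (64×0.7616/π)^(1/4) = 1.98 in

d ≈ 1.98 in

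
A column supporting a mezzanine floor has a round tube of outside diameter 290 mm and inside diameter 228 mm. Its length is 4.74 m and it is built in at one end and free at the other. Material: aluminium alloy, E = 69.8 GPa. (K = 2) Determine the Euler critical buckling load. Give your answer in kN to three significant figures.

P_cr ≈ 1640 kN

d_o = 290 mm, d_i = 228 mm
I = π(d_o⁴ − d_i⁴)/64 = π(290⁴ − 228.0⁴)/64 = 2.145×10^8 mm⁴
I = 2.145×10^8 mm⁴ = 2.145×10^-4 m⁴
Effective length L_e = K·L = 2 × 4.74 = 9.480 m
P_cr = π²EI / L_e² = π² × 69.8×10⁹ × 2.145×10^-4 / 9.480² = 1.645×10^6 N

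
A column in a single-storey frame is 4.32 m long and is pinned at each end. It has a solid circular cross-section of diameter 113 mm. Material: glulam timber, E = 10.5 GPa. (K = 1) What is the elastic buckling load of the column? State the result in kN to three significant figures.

P_cr ≈ 44.4 kN

I = πd⁴/64 = π×113⁴/64 = 8.004×10^6 mm⁴
I = 8.004×10^6 mm⁴ = 8.004×10^-6 m⁴
Effective length L_e = K·L = 1 × 4.32 = 4.320 m
P_cr = π²EI / L_e² = π² × 10.5×10⁹ × 8.004×10^-6 / 4.320² = 4.444×10^4 N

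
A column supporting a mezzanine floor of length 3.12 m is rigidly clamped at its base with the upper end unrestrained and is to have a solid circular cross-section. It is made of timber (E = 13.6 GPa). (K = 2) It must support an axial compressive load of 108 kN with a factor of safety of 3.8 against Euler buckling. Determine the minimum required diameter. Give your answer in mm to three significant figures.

d ≈ 222 mm

Required P_cr = n·P = 3.8 × 108 = 410.4 kN
L_e = K·L = 2 × 3.12 = 6.240 m
Required I = P_cr·L_e²/(π²E) = 4.104×10^5 × 6.240² / (π² × 1.36×10^10) = 1.191×10^-4 m⁴
I_req = 1.191×10^8 mm⁴
Solid circle: I = πd⁴/64  ⇒  d = (64I/π)^(1/4) = (64×1.191×10^8/π)^(1/4) = 222 mm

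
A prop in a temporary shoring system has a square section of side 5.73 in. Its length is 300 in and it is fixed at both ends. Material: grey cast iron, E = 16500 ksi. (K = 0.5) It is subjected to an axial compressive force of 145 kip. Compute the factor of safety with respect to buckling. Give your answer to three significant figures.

n ≈ 4.48

I = a⁴/12 = 5.73⁴/12 = 89.83 in⁴
Effective length L_e = K·L = 0.5 × 300 = 150.0 in
P_cr = π²EI / L_e² = π² × 16500×10³ × 89.83 / 150.0² = 6.502×10^5 lb
Factor of safety n = P_cr / P = 650.19 / 145 = 4.48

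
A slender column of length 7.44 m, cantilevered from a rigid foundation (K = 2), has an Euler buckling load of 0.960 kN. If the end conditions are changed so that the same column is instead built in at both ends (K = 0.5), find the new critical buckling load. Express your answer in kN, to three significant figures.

P_cr ∝ 1/K², so P_cr,new = P_cr,old × (K_old/K_new)² = 0.960 × (2/0.5)²
= 0.960 × 16.00 = 15.4 kN

P_cr ≈ 15.4 kN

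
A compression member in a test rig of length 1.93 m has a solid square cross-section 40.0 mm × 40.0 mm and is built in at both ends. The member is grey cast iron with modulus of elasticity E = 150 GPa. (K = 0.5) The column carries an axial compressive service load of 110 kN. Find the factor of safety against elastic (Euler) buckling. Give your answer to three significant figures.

I = a⁴/12 = 40.0⁴/12 = 2.133×10^5 mm⁴
I = 2.133×10^5 mm⁴ = 2.133×10^-7 m⁴
Effective length L_e = K·L = 0.5 × 1.93 = 0.9650 m
P_cr = π²EI / L_e² = π² × 150×10⁹ × 2.133×10^-7 / 0.9650² = 3.392×10^5 N
Factor of safety n = P_cr / P = 339.15 / 110 = 3.08

n ≈ 3.08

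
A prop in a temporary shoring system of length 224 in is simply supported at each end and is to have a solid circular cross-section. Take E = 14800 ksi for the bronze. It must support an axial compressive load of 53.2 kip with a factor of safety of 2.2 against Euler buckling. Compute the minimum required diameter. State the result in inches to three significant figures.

d ≈ 5.35 in

Required P_cr = n·P = 2.2 × 53.2 = 117.0 kip
L_e = K·L = 1 × 224 = 224.0 in
Required I = P_cr·L_e²/(π²E) = 1.170×10^5 × 224.0² / (π² × 1.48×10^7) = 40.20 in⁴
Solid circle: I = πd⁴/64  ⇒  d = (64I/π)^(1/4) = (64×40.20/π)^(1/4) = 5.35 in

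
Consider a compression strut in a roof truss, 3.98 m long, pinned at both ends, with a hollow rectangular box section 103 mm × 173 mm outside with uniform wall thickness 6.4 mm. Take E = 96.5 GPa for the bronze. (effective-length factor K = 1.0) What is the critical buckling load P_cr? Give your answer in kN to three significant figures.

P_cr ≈ 358 kN

Inner dimensions: h_i = 173 − 2×6.4 = 160.2 mm, b_i = 103 − 2×6.4 = 90.20 mm
Weak-axis I_min = (h_o·b_o³ − h_i·b_i³)/12 with b_o = 103, b_i = 90.20 mm (shorter outer/inner sides).
I_min = (173×103³ − 160.2×90.20³)/12 = 5.956×10^6 mm⁴
I = 5.956×10^6 mm⁴ = 5.956×10^-6 m⁴
Effective length L_e = K·L = 1 × 3.98 = 3.980 m
P_cr = π²EI / L_e² = π² × 96.5×10⁹ × 5.956×10^-6 / 3.980² = 3.581×10^5 N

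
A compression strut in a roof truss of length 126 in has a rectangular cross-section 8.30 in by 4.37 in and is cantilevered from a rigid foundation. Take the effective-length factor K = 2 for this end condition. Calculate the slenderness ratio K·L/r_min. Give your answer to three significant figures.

λ ≈ 200

For a rectangle r_min = b/√12 = 4.37/√12 = 1.262 in
L_e = K·L = 2 × 126 = 252.0 in
λ = L_e / r_min = 252.00 / 1.262 = 200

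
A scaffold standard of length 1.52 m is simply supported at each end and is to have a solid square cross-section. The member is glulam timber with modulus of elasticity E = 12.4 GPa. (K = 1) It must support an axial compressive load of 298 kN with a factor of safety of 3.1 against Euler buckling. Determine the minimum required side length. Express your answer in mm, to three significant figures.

Required P_cr = n·P = 3.1 × 298 = 923.8 kN
L_e = K·L = 1 × 1.52 = 1.520 m
Required I = P_cr·L_e²/(π²E) = 9.238×10^5 × 1.520² / (π² × 1.24×10^10) = 1.744×10^-5 m⁴
I_req = 1.744×10^7 mm⁴
Solid square: I = a⁴/12  ⇒  a = (12I)^(1/4) = (12×1.744×10^7)^(1/4) = 120 mm

a ≈ 120 mm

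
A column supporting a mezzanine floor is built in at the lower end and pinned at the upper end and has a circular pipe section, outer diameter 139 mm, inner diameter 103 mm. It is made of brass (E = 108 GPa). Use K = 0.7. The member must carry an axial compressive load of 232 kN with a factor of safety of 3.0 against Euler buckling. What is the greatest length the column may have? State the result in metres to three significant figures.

d_o = 139 mm, d_i = 103 mm
I = π(d_o⁴ − d_i⁴)/64 = π(139⁴ − 103.0⁴)/64 = 1.280×10^7 mm⁴
I = 1.280×10^-5 m⁴
Required critical load P_cr = n·P = 3.0 × 232 = 696.0 kN = 6.960×10^5 N
From P_cr = π²EI/(K·L)²:  L = (1/K)·√(π²EI/P_cr) = (1/0.7)·√(π²×1.08×10^11×1.280×10^-5/6.960×10^5)
L = 6.32 m

L_max ≈ 6.32 m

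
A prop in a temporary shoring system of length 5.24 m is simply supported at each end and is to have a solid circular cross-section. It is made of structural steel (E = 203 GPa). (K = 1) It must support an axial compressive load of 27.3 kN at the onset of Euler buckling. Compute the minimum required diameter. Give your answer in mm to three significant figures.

L_e = K·L = 1 × 5.24 = 5.240 m
Required I = P_cr·L_e²/(π²E) = 2.730×10^4 × 5.240² / (π² × 2.03×10^11) = 3.741×10^-7 m⁴
I_req = 3.741×10^5 mm⁴
Solid circle: I = πd⁴/64  ⇒  d = (64I/π)^(1/4) = (64×3.741×10^5/π)^(1/4) = 52.5 mm

d ≈ 52.5 mm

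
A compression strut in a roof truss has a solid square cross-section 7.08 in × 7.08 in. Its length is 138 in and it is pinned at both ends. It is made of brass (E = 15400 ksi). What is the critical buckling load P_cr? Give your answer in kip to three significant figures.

P_cr ≈ 1670 kip

I = a⁴/12 = 7.08⁴/12 = 209.4 in⁴
Effective length L_e = K·L = 1 × 138 = 138.0 in
P_cr = π²EI / L_e² = π² × 15400×10³ × 209.4 / 138.0² = 1.671×10^6 lb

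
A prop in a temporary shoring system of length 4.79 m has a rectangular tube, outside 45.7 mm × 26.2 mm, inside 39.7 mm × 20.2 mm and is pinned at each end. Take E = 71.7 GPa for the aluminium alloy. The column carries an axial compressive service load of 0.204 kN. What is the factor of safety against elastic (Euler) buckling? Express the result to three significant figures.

Weak-axis I_min = (h_o·b_o³ − h_i·b_i³)/12 with b_o = 26.2, b_i = 20.20 mm (shorter outer/inner sides).
I_min = (45.7×26.2³ − 39.70×20.20³)/12 = 4.122×10^4 mm⁴
I = 4.122×10^4 mm⁴ = 4.122×10^-8 m⁴
Effective length L_e = K·L = 1 × 4.79 = 4.790 m
P_cr = π²EI / L_e² = π² × 71.7×10⁹ × 4.122×10^-8 / 4.790² = 1.271×10^3 N
Factor of safety n = P_cr / P = 1.2714 / 0.204 = 6.23

n ≈ 6.23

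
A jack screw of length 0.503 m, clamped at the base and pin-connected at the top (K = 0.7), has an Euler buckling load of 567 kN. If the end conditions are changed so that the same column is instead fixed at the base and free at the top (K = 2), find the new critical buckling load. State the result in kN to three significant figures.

P_cr ≈ 69.5 kN

P_cr ∝ 1/K², so P_cr,new = P_cr,old × (K_old/K_new)² = 567 × (0.7/2)²
= 567 × 0.1225 = 69.5 kN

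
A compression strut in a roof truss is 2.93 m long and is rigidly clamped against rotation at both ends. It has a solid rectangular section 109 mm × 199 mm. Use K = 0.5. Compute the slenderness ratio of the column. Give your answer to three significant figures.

λ ≈ 46.6

For a rectangle r_min = b/√12 = 109/√12 = 31.47 mm
L_e = K·L = 0.5 × 2.93 m = 1.465 m = 1465.0 mm
λ = L_e / r_min = 1465.0 / 31.47 = 46.6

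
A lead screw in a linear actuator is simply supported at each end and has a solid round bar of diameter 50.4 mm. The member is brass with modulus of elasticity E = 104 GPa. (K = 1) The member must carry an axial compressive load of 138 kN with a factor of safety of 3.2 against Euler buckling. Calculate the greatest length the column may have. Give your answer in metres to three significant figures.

L_max ≈ 0.858 m

I = πd⁴/64 = π×50.4⁴/64 = 3.167×10^5 mm⁴
I = 3.167×10^-7 m⁴
Required critical load P_cr = n·P = 3.2 × 138 = 441.6 kN = 4.416×10^5 N
From P_cr = π²EI/(K·L)²:  L = (1/K)·√(π²EI/P_cr) = (1/1)·√(π²×1.04×10^11×3.167×10^-7/4.416×10^5)
L = 0.858 m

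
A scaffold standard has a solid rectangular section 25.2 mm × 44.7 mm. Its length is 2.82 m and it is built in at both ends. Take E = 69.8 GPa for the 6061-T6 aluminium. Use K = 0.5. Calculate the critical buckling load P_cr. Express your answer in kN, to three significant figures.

Buckling occurs about the weak axis: I_min = h·b³/12 with b = 25.2 mm (the shorter side).
I_min = 44.7×25.2³/12 = 5.961×10^4 mm⁴
I = 5.961×10^4 mm⁴ = 5.961×10^-8 m⁴
Effective length L_e = K·L = 0.5 × 2.82 = 1.410 m
P_cr = π²EI / L_e² = π² × 69.8×10⁹ × 5.961×10^-8 / 1.410² = 2.066×10^4 N

P_cr ≈ 20.7 kN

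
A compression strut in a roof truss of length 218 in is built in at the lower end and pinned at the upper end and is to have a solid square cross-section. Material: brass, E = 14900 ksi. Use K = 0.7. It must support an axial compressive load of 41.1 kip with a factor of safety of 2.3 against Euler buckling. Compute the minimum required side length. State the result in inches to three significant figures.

Required P_cr = n·P = 2.3 × 41.1 = 94.53 kip
L_e = K·L = 0.7 × 218 = 152.6 in
Required I = P_cr·L_e²/(π²E) = 9.453×10^4 × 152.6² / (π² × 1.49×10^7) = 14.97 in⁴
Solid square: I = a⁴/12  ⇒  a = (12I)^(1/4) = (12×14.97)^(1/4) = 3.66 in

a ≈ 3.66 in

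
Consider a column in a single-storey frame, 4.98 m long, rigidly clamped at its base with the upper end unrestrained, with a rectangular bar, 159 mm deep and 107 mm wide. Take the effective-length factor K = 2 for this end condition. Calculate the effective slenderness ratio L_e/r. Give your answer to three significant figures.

λ ≈ 322

For a rectangle r_min = b/√12 = 107/√12 = 30.89 mm
L_e = K·L = 2 × 4.98 m = 9.960 m = 9960.0 mm
λ = L_e / r_min = 9960.0 / 30.89 = 322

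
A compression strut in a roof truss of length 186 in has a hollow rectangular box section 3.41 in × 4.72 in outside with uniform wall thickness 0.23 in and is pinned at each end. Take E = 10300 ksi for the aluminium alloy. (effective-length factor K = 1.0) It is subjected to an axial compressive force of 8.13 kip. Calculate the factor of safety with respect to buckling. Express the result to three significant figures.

n ≈ 2.34

Inner dimensions: h_i = 4.72 − 2×0.23 = 4.260 in, b_i = 3.41 − 2×0.23 = 2.950 in
Weak-axis I_min = (h_o·b_o³ − h_i·b_i³)/12 with b_o = 3.41, b_i = 2.950 in (shorter outer/inner sides).
I_min = (4.72×3.41³ − 4.260×2.950³)/12 = 6.483 in⁴
Effective length L_e = K·L = 1 × 186 = 186.0 in
P_cr = π²EI / L_e² = π² × 10300×10³ × 6.483 / 186.0² = 1.905×10^4 lb
Factor of safety n = P_cr / P = 19.049 / 8.13 = 2.34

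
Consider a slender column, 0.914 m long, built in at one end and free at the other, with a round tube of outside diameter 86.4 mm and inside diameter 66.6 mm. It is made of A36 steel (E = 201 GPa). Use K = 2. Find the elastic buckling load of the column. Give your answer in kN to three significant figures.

d_o = 86.4 mm, d_i = 66.6 mm
I = π(d_o⁴ − d_i⁴)/64 = π(86.4⁴ − 66.60⁴)/64 = 1.770×10^6 mm⁴
I = 1.770×10^6 mm⁴ = 1.770×10^-6 m⁴
Effective length L_e = K·L = 2 × 0.914 = 1.828 m
P_cr = π²EI / L_e² = π² × 201×10⁹ × 1.770×10^-6 / 1.828² = 1.051×10^6 N

P_cr ≈ 1050 kN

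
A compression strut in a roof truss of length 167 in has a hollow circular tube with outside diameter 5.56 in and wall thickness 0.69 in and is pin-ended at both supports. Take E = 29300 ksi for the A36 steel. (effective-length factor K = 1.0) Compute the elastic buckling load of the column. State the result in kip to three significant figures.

Inner diameter d_i = 5.56 − 2×0.69 = 4.180 in
I = π(d_o⁴ − d_i⁴)/64 = π(5.56⁴ − 4.180⁴)/64 = 31.92 in⁴
Effective length L_e = K·L = 1 × 167 = 167.0 in
P_cr = π²EI / L_e² = π² × 29300×10³ × 31.92 / 167.0² = 3.310×10^5 lb

P_cr ≈ 331 kip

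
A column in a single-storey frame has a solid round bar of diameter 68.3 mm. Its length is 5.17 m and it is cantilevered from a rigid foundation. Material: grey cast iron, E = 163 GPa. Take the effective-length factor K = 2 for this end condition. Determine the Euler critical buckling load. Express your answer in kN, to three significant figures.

P_cr ≈ 16.1 kN

I = πd⁴/64 = π×68.3⁴/64 = 1.068×10^6 mm⁴
I = 1.068×10^6 mm⁴ = 1.068×10^-6 m⁴
Effective length L_e = K·L = 2 × 5.17 = 10.34 m
P_cr = π²EI / L_e² = π² × 163×10⁹ × 1.068×10^-6 / 10.34² = 1.607×10^4 N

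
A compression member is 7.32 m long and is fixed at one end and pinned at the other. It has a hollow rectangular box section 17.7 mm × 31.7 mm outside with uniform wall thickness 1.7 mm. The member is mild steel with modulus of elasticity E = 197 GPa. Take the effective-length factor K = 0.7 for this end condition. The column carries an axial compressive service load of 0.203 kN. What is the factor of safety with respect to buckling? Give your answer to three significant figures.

Inner dimensions: h_i = 31.7 − 2×1.7 = 28.30 mm, b_i = 17.7 − 2×1.7 = 14.30 mm
Weak-axis I_min = (h_o·b_o³ − h_i·b_i³)/12 with b_o = 17.7, b_i = 14.30 mm (shorter outer/inner sides).
I_min = (31.7×17.7³ − 28.30×14.30³)/12 = 7.752×10^3 mm⁴
I = 7.752×10^3 mm⁴ = 7.752×10^-9 m⁴
Effective length L_e = K·L = 0.7 × 7.32 = 5.124 m
P_cr = π²EI / L_e² = π² × 197×10⁹ × 7.752×10^-9 / 5.124² = 574.1 N
Factor of safety n = P_cr / P = 0.57410 / 0.203 = 2.83

n ≈ 2.83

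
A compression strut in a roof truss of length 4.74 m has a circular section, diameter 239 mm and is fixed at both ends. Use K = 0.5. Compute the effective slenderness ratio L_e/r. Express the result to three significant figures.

λ ≈ 39.7

For a solid circle r = d/4 = 239/4 = 59.75 mm
L_e = K·L = 0.5 × 4.74 m = 2.370 m = 2370.0 mm
λ = L_e / r_min = 2370.0 / 59.75 = 39.7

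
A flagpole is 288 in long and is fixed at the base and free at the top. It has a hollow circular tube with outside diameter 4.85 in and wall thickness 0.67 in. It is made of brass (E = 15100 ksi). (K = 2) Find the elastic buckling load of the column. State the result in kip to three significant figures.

Inner diameter d_i = 4.85 − 2×0.67 = 3.510 in
I = π(d_o⁴ − d_i⁴)/64 = π(4.85⁴ − 3.510⁴)/64 = 19.71 in⁴
Effective length L_e = K·L = 2 × 288 = 576.0 in
P_cr = π²EI / L_e² = π² × 15100×10³ × 19.71 / 576.0² = 8.853×10^3 lb

P_cr ≈ 8.85 kip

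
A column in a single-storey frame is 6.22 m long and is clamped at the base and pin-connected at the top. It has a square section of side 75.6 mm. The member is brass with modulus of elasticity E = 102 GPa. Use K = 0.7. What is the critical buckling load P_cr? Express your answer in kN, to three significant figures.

I = a⁴/12 = 75.6⁴/12 = 2.722×10^6 mm⁴
I = 2.722×10^6 mm⁴ = 2.722×10^-6 m⁴
Effective length L_e = K·L = 0.7 × 6.22 = 4.354 m
P_cr = π²EI / L_e² = π² × 102×10⁹ × 2.722×10^-6 / 4.354² = 1.446×10^5 N

P_cr ≈ 145 kN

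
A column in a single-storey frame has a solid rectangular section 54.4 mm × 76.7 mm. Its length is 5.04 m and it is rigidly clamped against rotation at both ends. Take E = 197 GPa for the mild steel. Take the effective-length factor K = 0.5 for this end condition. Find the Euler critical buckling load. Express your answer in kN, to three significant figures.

Buckling occurs about the weak axis: I_min = h·b³/12 with b = 54.4 mm (the shorter side).
I_min = 76.7×54.4³/12 = 1.029×10^6 mm⁴
I = 1.029×10^6 mm⁴ = 1.029×10^-6 m⁴
Effective length L_e = K·L = 0.5 × 5.04 = 2.520 m
P_cr = π²EI / L_e² = π² × 197×10⁹ × 1.029×10^-6 / 2.520² = 3.150×10^5 N

P_cr ≈ 315 kN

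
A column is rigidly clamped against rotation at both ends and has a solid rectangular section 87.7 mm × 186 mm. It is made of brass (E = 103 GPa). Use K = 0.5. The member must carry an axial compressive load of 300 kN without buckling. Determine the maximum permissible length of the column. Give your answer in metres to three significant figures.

Buckling occurs about the weak axis: I_min = h·b³/12 with b = 87.7 mm (the shorter side).
I_min = 186×87.7³/12 = 1.046×10^7 mm⁴
I = 1.046×10^-5 m⁴
At the buckling limit P_cr = P = 3.000×10^5 N
From P_cr = π²EI/(K·L)²:  L = (1/K)·√(π²EI/P_cr) = (1/0.5)·√(π²×1.03×10^11×1.046×10^-5/3.000×10^5)
L = 11.9 m

L_max ≈ 11.9 m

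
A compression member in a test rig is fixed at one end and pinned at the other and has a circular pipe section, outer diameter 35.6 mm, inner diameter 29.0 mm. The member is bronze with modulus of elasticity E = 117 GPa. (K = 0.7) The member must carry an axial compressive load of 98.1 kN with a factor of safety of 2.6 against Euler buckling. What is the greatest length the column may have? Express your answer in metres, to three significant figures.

d_o = 35.6 mm, d_i = 29.0 mm
I = π(d_o⁴ − d_i⁴)/64 = π(35.6⁴ − 29.00⁴)/64 = 4.413×10^4 mm⁴
I = 4.413×10^-8 m⁴
Required critical load P_cr = n·P = 2.6 × 98.1 = 255.1 kN = 2.551×10^5 N
From P_cr = π²EI/(K·L)²:  L = (1/K)·√(π²EI/P_cr) = (1/0.7)·√(π²×1.17×10^11×4.413×10^-8/2.551×10^5)
L = 0.639 m

L_max ≈ 0.639 m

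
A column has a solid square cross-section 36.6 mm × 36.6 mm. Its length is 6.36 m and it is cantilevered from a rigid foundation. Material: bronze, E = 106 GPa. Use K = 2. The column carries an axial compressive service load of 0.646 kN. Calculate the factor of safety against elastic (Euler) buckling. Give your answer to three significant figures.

I = a⁴/12 = 36.6⁴/12 = 1.495×10^5 mm⁴
I = 1.495×10^5 mm⁴ = 1.495×10^-7 m⁴
Effective length L_e = K·L = 2 × 6.36 = 12.72 m
P_cr = π²EI / L_e² = π² × 106×10⁹ × 1.495×10^-7 / 12.72² = 966.9 N
Factor of safety n = P_cr / P = 0.96688 / 0.646 = 1.50

n ≈ 1.50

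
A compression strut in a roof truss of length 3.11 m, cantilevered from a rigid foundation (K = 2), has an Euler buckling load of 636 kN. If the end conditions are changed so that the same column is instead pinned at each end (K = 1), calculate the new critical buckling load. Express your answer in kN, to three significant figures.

P_cr ∝ 1/K², so P_cr,new = P_cr,old × (K_old/K_new)² = 636 × (2/1)²
= 636 × 4.000 = 2540 kN

P_cr ≈ 2540 kN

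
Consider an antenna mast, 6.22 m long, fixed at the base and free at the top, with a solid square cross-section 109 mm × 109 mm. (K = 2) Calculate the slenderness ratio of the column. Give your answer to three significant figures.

I = a⁴/12 = 109⁴/12 = 1.176×10^7 mm⁴
A = 1.188×10^4 mm²;  r_min = √(I/A) = √(1.176×10^7/1.188×10^4) = 31.47 mm
L_e = K·L = 2 × 6.22 m = 12.44 m = 12440 mm
λ = L_e / r_min = 12440 / 31.47 = 395

λ ≈ 395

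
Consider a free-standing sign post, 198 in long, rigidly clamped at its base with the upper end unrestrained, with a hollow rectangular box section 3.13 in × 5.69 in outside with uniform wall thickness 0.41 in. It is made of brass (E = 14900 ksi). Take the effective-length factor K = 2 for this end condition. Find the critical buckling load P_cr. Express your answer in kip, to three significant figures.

P_cr ≈ 8.94 kip

Inner dimensions: h_i = 5.69 − 2×0.41 = 4.870 in, b_i = 3.13 − 2×0.41 = 2.310 in
Weak-axis I_min = (h_o·b_o³ − h_i·b_i³)/12 with b_o = 3.13, b_i = 2.310 in (shorter outer/inner sides).
I_min = (5.69×3.13³ − 4.870×2.310³)/12 = 9.538 in⁴
Effective length L_e = K·L = 2 × 198 = 396.0 in
P_cr = π²EI / L_e² = π² × 14900×10³ × 9.538 / 396.0² = 8.944×10^3 lb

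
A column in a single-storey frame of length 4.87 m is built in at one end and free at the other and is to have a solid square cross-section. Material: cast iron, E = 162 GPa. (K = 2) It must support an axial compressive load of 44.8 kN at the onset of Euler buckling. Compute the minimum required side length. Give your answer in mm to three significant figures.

L_e = K·L = 2 × 4.87 = 9.740 m
Required I = P_cr·L_e²/(π²E) = 4.480×10^4 × 9.740² / (π² × 1.62×10^11) = 2.658×10^-6 m⁴
I_req = 2.658×10^6 mm⁴
Solid square: I = a⁴/12  ⇒  a = (12I)^(1/4) = (12×2.658×10^6)^(1/4) = 75.2 mm

a ≈ 75.2 mm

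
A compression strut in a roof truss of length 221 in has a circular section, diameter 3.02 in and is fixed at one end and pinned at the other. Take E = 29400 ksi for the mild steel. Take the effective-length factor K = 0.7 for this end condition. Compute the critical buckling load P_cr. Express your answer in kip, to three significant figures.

I = πd⁴/64 = π×3.02⁴/64 = 4.083 in⁴
Effective length L_e = K·L = 0.7 × 221 = 154.7 in
P_cr = π²EI / L_e² = π² × 29400×10³ × 4.083 / 154.7² = 4.951×10^4 lb

P_cr ≈ 49.5 kip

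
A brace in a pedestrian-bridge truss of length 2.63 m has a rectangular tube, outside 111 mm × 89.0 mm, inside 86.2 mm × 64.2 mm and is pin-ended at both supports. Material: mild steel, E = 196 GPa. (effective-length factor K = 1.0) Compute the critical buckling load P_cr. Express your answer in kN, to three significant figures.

P_cr ≈ 1290 kN

Weak-axis I_min = (h_o·b_o³ − h_i·b_i³)/12 with b_o = 89.0, b_i = 64.20 mm (shorter outer/inner sides).
I_min = (111×89.0³ − 86.20×64.20³)/12 = 4.620×10^6 mm⁴
I = 4.620×10^6 mm⁴ = 4.620×10^-6 m⁴
Effective length L_e = K·L = 1 × 2.63 = 2.630 m
P_cr = π²EI / L_e² = π² × 196×10⁹ × 4.620×10^-6 / 2.630² = 1.292×10^6 N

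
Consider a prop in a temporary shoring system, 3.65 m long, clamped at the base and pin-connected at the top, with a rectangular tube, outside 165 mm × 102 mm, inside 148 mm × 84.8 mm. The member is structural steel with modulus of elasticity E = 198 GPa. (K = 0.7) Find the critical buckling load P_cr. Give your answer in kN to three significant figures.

Weak-axis I_min = (h_o·b_o³ − h_i·b_i³)/12 with b_o = 102, b_i = 84.80 mm (shorter outer/inner sides).
I_min = (165×102³ − 148.0×84.80³)/12 = 7.071×10^6 mm⁴
I = 7.071×10^6 mm⁴ = 7.071×10^-6 m⁴
Effective length L_e = K·L = 0.7 × 3.65 = 2.555 m
P_cr = π²EI / L_e² = π² × 198×10⁹ × 7.071×10^-6 / 2.555² = 2.117×10^6 N

P_cr ≈ 2120 kN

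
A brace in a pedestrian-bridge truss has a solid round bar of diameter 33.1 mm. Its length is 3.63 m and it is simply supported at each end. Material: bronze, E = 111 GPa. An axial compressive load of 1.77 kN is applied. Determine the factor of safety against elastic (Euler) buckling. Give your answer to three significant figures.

I = πd⁴/64 = π×33.1⁴/64 = 5.892×10^4 mm⁴
I = 5.892×10^4 mm⁴ = 5.892×10^-8 m⁴
Effective length L_e = K·L = 1 × 3.63 = 3.630 m
P_cr = π²EI / L_e² = π² × 111×10⁹ × 5.892×10^-8 / 3.630² = 4.899×10^3 N
Factor of safety n = P_cr / P = 4.8988 / 1.77 = 2.77

n ≈ 2.77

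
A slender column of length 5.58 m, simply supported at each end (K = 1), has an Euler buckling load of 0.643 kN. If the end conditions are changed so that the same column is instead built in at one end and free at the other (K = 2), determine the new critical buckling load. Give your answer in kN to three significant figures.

P_cr ∝ 1/K², so P_cr,new = P_cr,old × (K_old/K_new)² = 0.643 × (1/2)²
= 0.643 × 0.2500 = 0.161 kN

P_cr ≈ 0.161 kN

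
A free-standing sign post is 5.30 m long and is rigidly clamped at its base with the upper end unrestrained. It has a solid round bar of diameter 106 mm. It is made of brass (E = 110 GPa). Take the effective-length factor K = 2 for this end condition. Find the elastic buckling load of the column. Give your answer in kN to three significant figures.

P_cr ≈ 59.9 kN

I = πd⁴/64 = π×106⁴/64 = 6.197×10^6 mm⁴
I = 6.197×10^6 mm⁴ = 6.197×10^-6 m⁴
Effective length L_e = K·L = 2 × 5.30 = 10.60 m
P_cr = π²EI / L_e² = π² × 110×10⁹ × 6.197×10^-6 / 10.60² = 5.988×10^4 N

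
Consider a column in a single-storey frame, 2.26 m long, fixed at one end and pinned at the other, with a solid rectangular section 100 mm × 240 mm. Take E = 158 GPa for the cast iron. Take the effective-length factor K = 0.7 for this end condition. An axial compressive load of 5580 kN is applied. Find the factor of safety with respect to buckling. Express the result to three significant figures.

n ≈ 2.23

Buckling occurs about the weak axis: I_min = h·b³/12 with b = 100 mm (the shorter side).
I_min = 240×100³/12 = 2.000×10^7 mm⁴
I = 2.000×10^7 mm⁴ = 2.000×10^-5 m⁴
Effective length L_e = K·L = 0.7 × 2.26 = 1.582 m
P_cr = π²EI / L_e² = π² × 158×10⁹ × 2.000×10^-5 / 1.582² = 1.246×10^7 N
Factor of safety n = P_cr / P = 12462 / 5580 = 2.23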